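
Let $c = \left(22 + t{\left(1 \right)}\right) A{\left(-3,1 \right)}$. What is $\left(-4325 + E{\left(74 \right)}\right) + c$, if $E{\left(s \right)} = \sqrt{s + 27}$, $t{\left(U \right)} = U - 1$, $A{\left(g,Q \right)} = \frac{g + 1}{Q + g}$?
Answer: $-4303 + \sqrt{101} \approx -4293.0$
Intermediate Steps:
$A{\left(g,Q \right)} = \frac{1 + g}{Q + g}$
$t{\left(U \right)} = -1 + U$
$E{\left(s \right)} = \sqrt{27 + s}$
$c = 22$ ($c = \left(22 + \left(-1 + 1\right)\right) \frac{1 - 3}{1 - 3} = \left(22 + 0\right) \frac{1}{-2} \left(-2\right) = 22 \left(\left(- \frac{1}{2}\right) \left(-2\right)\right) = 22 \cdot 1 = 22$)
$\left(-4325 + E{\left(74 \right)}\right) + c = \left(-4325 + \sqrt{27 + 74}\right) + 22 = \left(-4325 + \sqrt{101}\right) + 22 = -4303 + \sqrt{101}$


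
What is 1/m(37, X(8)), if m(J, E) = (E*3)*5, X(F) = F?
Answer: 1/120 ≈ 0.0083333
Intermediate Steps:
m(J, E) = 15*E (m(J, E) = (3*E)*5 = 15*E)
1/m(37, X(8)) = 1/(15*8) = 1/120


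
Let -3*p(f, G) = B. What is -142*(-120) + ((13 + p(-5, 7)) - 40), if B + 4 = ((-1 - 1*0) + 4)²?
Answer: 51034/3 ≈ 17011.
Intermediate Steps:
B = 5 (B = -4 + ((-1 - 1*0) + 4)² = -4 + ((-1 + 0) + 4)² = -4 + (-1 + 4)² = -4 + 3² = -4 + 9 = 5)
p(f, G) = -5/3 (p(f, G) = -⅓*5 = -5/3)
-142*(-120) + ((13 + p(-5, 7)) - 40) = -142*(-120) + ((13 - 5/3) - 40) = 17040 + (34/3 - 40) = 17040 - 86/3 = 51034/3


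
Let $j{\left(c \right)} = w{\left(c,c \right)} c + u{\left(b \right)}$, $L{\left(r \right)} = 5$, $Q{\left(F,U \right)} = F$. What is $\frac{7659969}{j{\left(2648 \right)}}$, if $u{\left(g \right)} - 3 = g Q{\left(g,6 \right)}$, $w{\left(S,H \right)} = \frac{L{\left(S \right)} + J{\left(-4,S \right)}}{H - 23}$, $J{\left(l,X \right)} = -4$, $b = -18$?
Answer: $\frac{20107418625}{861023} \approx 23353.0$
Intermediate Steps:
$w{\left(S,H \right)} = \frac{1}{-23 + H}$ ($w{\left(S,H \right)} = \frac{5 - 4}{H - 23} = 1 \frac{1}{-23 + H} = \frac{1}{-23 + H}$)
$u{\left(g \right)} = 3 + g^{2}$ ($u{\left(g \right)} = 3 + g g = 3 + g^{2}$)
$j{\left(c \right)} = 327 + \frac{c}{-23 + c}$ ($j{\left(c \right)} = \frac{c}{-23 + c} + \left(3 + \left(-18\right)^{2}\right) = \frac{c}{-23 + c} + \left(3 + 324\right) = \frac{c}{-23 + c} + 327 = 327 + \frac{c}{-23 + c}$)
$\frac{7659969}{j{\left(2648 \right)}} = \frac{7659969}{\frac{1}{-23 + 2648} \left(-7521 + 328 \cdot 2648\right)} = \frac{7659969}{\frac{1}{2625} \left(-7521 + 868544\right)} = \frac{7659969}{\frac{1}{2625} \cdot 861023} = \frac{7659969}{\frac{861023}{2625}} = 7659969 \cdot \frac{2625}{861023} = \frac{20107418625}{861023}$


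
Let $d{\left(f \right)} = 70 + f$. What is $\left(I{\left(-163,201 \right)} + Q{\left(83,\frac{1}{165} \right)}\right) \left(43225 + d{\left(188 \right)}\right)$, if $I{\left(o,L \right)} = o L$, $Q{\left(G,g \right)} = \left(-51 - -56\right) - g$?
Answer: $- \frac{21366245663}{15} \approx -1.4244 \cdot 10^{9}$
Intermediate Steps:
$Q{\left(G,g \right)} = 5 - g$ ($Q{\left(G,g \right)} = \left(-51 + 56\right) - g = 5 - g$)
$I{\left(o,L \right)} = L o$
$\left(I{\left(-163,201 \right)} + Q{\left(83,\frac{1}{165} \right)}\right) \left(43225 + d{\left(188 \right)}\right) = \left(201 \left(-163\right) + \left(5 - \frac{1}{165}\right)\right) \left(43225 + \left(70 + 188\right)\right) = \left(-32763 + \left(5 - \frac{1}{165}\right)\right) \left(43225 + 258\right) = \left(-32763 + \left(5 - \frac{1}{165}\right)\right) 43483 = \left(-32763 + \frac{824}{165}\right) 43483 = \left(- \frac{5405071}{165}\right) 43483 = - \frac{21366245663}{15}$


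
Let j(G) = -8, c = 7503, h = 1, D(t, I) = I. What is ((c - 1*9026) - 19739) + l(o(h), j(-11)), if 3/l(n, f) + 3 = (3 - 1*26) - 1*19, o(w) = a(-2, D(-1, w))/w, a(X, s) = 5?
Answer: -318931/15 ≈ -21262.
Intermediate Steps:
o(w) = 5/w
l(n, f) = -1/15 (l(n, f) = 3/(-3 + ((3 - 1*26) - 1*19)) = 3/(-3 + ((3 - 26) - 19)) = 3/(-3 + (-23 - 19)) = 3/(-3 - 42) = 3/(-45) = 3*(-1/45) = -1/15)
((c - 1*9026) - 19739) + l(o(h), j(-11)) = ((7503 - 1*9026) - 19739) - 1/15 = ((7503 - 9026) - 19739) - 1/15 = (-1523 - 19739) - 1/15 = -21262 - 1/15 = -318931/15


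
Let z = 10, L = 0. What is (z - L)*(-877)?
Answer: -8770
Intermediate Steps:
(z - L)*(-877) = (10 - 1*0)*(-877) = (10 + 0)*(-877) = 10*(-877) = -8770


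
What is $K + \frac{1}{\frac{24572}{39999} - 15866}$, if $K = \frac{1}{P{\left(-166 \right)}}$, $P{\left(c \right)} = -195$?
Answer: $- \frac{642399367}{123746914590} \approx -0.0051912$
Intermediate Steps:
$K = - \frac{1}{195}$ ($K = \frac{1}{-195} = - \frac{1}{195} \approx -0.0051282$)
$K + \frac{1}{\frac{24572}{39999} - 15866} = - \frac{1}{195} + \frac{1}{\frac{24572}{39999} - 15866} = - \frac{1}{195} + \frac{1}{- \frac{634599562}{39999}} = - \frac{1}{195} - \frac{39999}{634599562} = - \frac{642399367}{123746914590}$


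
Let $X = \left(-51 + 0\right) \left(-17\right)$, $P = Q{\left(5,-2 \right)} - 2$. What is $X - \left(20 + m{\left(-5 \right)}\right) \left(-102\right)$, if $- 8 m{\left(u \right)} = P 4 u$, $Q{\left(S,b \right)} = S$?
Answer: $3672$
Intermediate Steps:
$P = 3$ ($P = 5 - 2 = 3$)
$X = 867$ ($X = \left(-51\right) \left(-17\right) = 867$)
$m{\left(u \right)} = - \frac{3 u}{2}$ ($m{\left(u \right)} = - \frac{3 \cdot 4 u}{8} = - \frac{12 u}{8} = - \frac{3 u}{2}$)
$X - \left(20 + m{\left(-5 \right)}\right) \left(-102\right) = 867 - \left(20 - - \frac{15}{2}\right) \left(-102\right) = 867 - \left(20 + \frac{15}{2}\right) \left(-102\right) = 867 - \frac{55}{2} \left(-102\right) = 867 - -2805 = 867 + 2805 = 3672$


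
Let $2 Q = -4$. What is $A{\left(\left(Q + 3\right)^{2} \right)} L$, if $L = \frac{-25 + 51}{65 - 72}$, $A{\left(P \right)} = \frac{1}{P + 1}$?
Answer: $- \frac{13}{7} \approx -1.8571$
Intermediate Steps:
$Q = -2$ ($Q = \frac{1}{2} \left(-4\right) = -2$)
$A{\left(P \right)} = \frac{1}{1 + P}$
$L = - \frac{26}{7}$ ($L = \frac{26}{-7} = 26 \left(- \frac{1}{7}\right) = - \frac{26}{7} \approx -3.7143$)
$A{\left(\left(Q + 3\right)^{2} \right)} L = \frac{1}{1 + \left(-2 + 3\right)^{2}} \left(- \frac{26}{7}\right) = \frac{1}{1 + 1^{2}} \left(- \frac{26}{7}\right) = \frac{1}{1 + 1} \left(- \frac{26}{7}\right) = \frac{1}{2} \left(- \frac{26}{7}\right) = - \frac{13}{7}$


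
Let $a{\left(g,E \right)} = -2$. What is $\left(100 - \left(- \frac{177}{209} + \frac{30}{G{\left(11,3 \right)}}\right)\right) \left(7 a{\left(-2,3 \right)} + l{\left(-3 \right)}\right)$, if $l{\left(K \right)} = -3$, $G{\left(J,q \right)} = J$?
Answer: $- \frac{348619}{209} \approx -1668.0$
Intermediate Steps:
$\left(100 - \left(- \frac{177}{209} + \frac{30}{G{\left(11,3 \right)}}\right)\right) \left(7 a{\left(-2,3 \right)} + l{\left(-3 \right)}\right) = \left(100 - \left(- \frac{177}{209} + \frac{30}{11}\right)\right) \left(7 \left(-2\right) - 3\right) = \left(100 - \frac{393}{209}\right) \left(-14 - 3\right) = \left(100 + \left(\frac{177}{209} - \frac{30}{11}\right)\right) \left(-17\right) = \left(100 - \frac{393}{209}\right) \left(-17\right) = \frac{20507}{209} \left(-17\right) = - \frac{348619}{209}$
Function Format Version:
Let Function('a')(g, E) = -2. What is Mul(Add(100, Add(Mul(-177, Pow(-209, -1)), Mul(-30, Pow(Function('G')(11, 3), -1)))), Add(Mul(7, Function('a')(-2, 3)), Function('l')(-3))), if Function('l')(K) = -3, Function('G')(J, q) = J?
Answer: Rational(-348619, 209) ≈ -1668.0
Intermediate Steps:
Mul(Add(100, Add(Mul(-177, Pow(-209, -1)), Mul(-30, Pow(Function('G')(11, 3), -1)))), Add(Mul(7, Function('a')(-2, 3)), Function('l')(-3))) = Mul(Add(100, Add(Mul(-177, Pow(-209, -1)), Mul(-30, Pow(11, -1)))), Add(Mul(7, -2), -3)) = Mul(Add(100, Add(Mul(-177, Rational(-1, 209)), Mul(-30, Rational(1, 11)))), Add(-14, -3)) = Mul(Add(100, Add(Rational(177, 209), Rational(-30, 11))), -17) = Mul(Add(100, Rational(-393, 209)), -17) = Mul(Rational(20507, 209), -17) = Rational(-348619, 209)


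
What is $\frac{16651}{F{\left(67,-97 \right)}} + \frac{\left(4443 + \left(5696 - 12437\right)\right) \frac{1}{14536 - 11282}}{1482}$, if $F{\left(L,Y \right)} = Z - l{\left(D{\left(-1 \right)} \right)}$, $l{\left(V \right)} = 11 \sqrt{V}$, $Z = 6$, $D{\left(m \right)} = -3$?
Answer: $\frac{1408738523}{5626166} + \frac{183161 i \sqrt{3}}{399} \approx 250.39 + 795.1 i$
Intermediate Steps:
$F{\left(L,Y \right)} = 6 - 11 i \sqrt{3}$ ($F{\left(L,Y \right)} = 6 - 11 \sqrt{-3} = 6 - 11 i \sqrt{3}$)
$\frac{16651}{F{\left(67,-97 \right)}} + \frac{\left(4443 + \left(5696 - 12437\right)\right) \frac{1}{14536 - 11282}}{1482} = \frac{16651}{6 - 11 i \sqrt{3}} + \frac{\left(4443 + \left(5696 - 12437\right)\right) \frac{1}{14536 - 11282}}{1482} = \frac{16651}{6 - 11 i \sqrt{3}} + \frac{4443 - 6741}{3254} \cdot \frac{1}{1482} = \frac{16651}{6 - 11 i \sqrt{3}} + \left(-2298\right) \frac{1}{3254} \cdot \frac{1}{1482} = \frac{16651}{6 - 11 i \sqrt{3}} - \frac{383}{803738} = - \frac{383}{803738} + \frac{16651}{6 - 11 i \sqrt{3}}$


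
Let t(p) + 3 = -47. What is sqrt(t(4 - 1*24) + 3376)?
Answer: sqrt(3326) ≈ 57.672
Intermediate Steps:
t(p) = -50 (t(p) = -3 - 47 = -50)
sqrt(t(4 - 1*24) + 3376) = sqrt(-50 + 3376) = sqrt(3326)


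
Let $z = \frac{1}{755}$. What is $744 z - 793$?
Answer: $- \frac{597971}{755} \approx -792.01$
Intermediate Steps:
$z = \frac{1}{755} \approx 0.0013245$
$744 z - 793 = 744 \cdot \frac{1}{755} - 793 = \frac{744}{755} - 793 = - \frac{597971}{755}$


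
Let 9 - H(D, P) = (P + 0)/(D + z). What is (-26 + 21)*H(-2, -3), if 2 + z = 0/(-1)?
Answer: -165/4 ≈ -41.250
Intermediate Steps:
z = -2 (z = -2 + 0/(-1) = -2 + 0*(-1) = -2 + 0 = -2)
H(D, P) = 9 - P/(-2 + D) (H(D, P) = 9 - (P + 0)/(D - 2) = 9 - P/(-2 + D))
(-26 + 21)*H(-2, -3) = (-26 + 21)*((-18 - 1*(-3) + 9*(-2))/(-2 - 2)) = -5*(-18 + 3 - 18)/(-4) = -(-5)*(-33)/4 = -5*33/4 = -165/4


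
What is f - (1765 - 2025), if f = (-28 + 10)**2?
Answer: 584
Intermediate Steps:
f = 324 (f = (-18)**2 = 324)
f - (1765 - 2025) = 324 - (1765 - 2025) = 324 - 1*(-260) = 324 + 260 = 584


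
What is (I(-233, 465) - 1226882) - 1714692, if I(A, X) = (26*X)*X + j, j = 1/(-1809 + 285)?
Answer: 4084740623/1524 ≈ 2.6803e+6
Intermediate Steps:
j = -1/1524 (j = 1/(-1524) = -1/1524 ≈ -0.00065617)
I(A, X) = -1/1524 + 26*X² (I(A, X) = (26*X)*X - 1/1524 = 26*X² - 1/1524 = -1/1524 + 26*X²)
(I(-233, 465) - 1226882) - 1714692 = ((-1/1524 + 26*465²) - 1226882) - 1714692 = ((-1/1524 + 26*216225) - 1226882) - 1714692 = ((-1/1524 + 5621850) - 1226882) - 1714692 = (8567699399/1524 - 1226882) - 1714692 = 6697931231/1524 - 1714692 = 4084740623/1524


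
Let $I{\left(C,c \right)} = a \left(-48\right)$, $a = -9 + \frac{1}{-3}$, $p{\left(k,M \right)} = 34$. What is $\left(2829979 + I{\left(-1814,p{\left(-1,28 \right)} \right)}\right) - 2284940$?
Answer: $545487$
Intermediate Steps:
$a = - \frac{28}{3}$ ($a = -9 - \frac{1}{3} = - \frac{28}{3} \approx -9.3333$)
$I{\left(C,c \right)} = 448$ ($I{\left(C,c \right)} = \left(- \frac{28}{3}\right) \left(-48\right) = 448$)
$\left(2829979 + I{\left(-1814,p{\left(-1,28 \right)} \right)}\right) - 2284940 = \left(2829979 + 448\right) - 2284940 = 2830427 - 2284940 = 545487$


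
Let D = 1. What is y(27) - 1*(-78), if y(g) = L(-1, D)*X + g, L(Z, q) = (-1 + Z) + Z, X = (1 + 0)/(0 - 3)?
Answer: 106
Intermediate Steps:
X = -⅓ (X = 1/(-3) = 1*(-⅓) = -⅓ ≈ -0.33333)
L(Z, q) = -1 + 2*Z
y(g) = 1 + g (y(g) = (-1 + 2*(-1))*(-⅓) + g = (-1 - 2)*(-⅓) + g = -3*(-⅓) + g = 1 + g)
y(27) - 1*(-78) = (1 + 27) - 1*(-78) = 28 + 78 = 106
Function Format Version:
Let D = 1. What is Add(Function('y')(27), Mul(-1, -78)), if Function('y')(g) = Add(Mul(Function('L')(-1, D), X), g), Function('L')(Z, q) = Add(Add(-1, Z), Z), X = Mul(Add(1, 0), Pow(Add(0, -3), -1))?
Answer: 106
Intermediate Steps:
X = Rational(-1, 3) (X = Mul(1, Pow(-3, -1)) = Mul(1, Rational(-1, 3)) = Rational(-1, 3) ≈ -0.33333)
Function('L')(Z, q) = Add(-1, Mul(2, Z))
Function('y')(g) = Add(1, g) (Function('y')(g) = Add(Mul(Add(-1, Mul(2, -1)), Rational(-1, 3)), g) = Add(Mul(Add(-1, -2), Rational(-1, 3)), g) = Add(Mul(-3, Rational(-1, 3)), g) = Add(1, g))
Add(Function('y')(27), Mul(-1, -78)) = Add(Add(1, 27), Mul(-1, -78)) = Add(28, 78) = 106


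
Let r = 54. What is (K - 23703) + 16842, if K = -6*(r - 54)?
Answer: -6861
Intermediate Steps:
K = 0 (K = -6*(54 - 54) = -6*0 = 0)
(K - 23703) + 16842 = (0 - 23703) + 16842 = -23703 + 16842 = -6861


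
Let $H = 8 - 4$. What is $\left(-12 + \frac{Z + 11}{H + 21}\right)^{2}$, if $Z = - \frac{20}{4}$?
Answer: $\frac{86436}{625} \approx 138.3$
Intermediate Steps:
$Z = -5$ ($Z = \left(-20\right) \frac{1}{4} = -5$)
$H = 4$ ($H = 8 - 4 = 4$)
$\left(-12 + \frac{Z + 11}{H + 21}\right)^{2} = \left(-12 + \frac{-5 + 11}{4 + 21}\right)^{2} = \left(-12 + \frac{6}{25}\right)^{2} = \left(- \frac{294}{25}\right)^{2} = \frac{86436}{625}$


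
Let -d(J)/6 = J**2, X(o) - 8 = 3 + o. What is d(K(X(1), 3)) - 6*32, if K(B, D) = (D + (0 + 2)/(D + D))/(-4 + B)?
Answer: -4633/24 ≈ -193.04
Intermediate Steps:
X(o) = 11 + o (X(o) = 8 + (3 + o) = 11 + o)
K(B, D) = (D + 1/D)/(-4 + B) (K(B, D) = (D + 2/((2*D)))/(-4 + B) = (D + 2*(1/(2*D)))/(-4 + B) = (D + 1/D)/(-4 + B))
d(J) = -6*J**2
d(K(X(1), 3)) - 6*32 = -6*(1 + 3**2)**2/(9*(-4 + (11 + 1))**2) - 6*32 = -6*(1 + 9)**2/(9*(-4 + 12)**2) - 192 = -6*((1/3)*10/8)**2 - 192 = -6*((1/3)*(1/8)*10)**2 - 192 = -6*(5/12)**2 - 192 = -6*25/144 - 192 = -25/24 - 192 = -4633/24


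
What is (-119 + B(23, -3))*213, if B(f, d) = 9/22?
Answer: -555717/22 ≈ -25260.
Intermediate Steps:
B(f, d) = 9/22 (B(f, d) = 9*(1/22) = 9/22)
(-119 + B(23, -3))*213 = (-119 + 9/22)*213 = -2609/22*213 = -555717/22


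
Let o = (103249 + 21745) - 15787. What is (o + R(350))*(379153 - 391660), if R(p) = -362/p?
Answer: -239021827308/175 ≈ -1.3658e+9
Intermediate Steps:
o = 109207 (o = 124994 - 15787 = 109207)
(o + R(350))*(379153 - 391660) = (109207 - 362/350)*(379153 - 391660) = (109207 - 362*1/350)*(-12507) = (109207 - 181/175)*(-12507) = (19111044/175)*(-12507) = -239021827308/175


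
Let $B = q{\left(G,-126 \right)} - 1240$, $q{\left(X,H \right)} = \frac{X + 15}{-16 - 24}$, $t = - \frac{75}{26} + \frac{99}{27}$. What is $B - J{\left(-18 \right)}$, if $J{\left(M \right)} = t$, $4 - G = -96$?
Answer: $- \frac{388021}{312} \approx -1243.7$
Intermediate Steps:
$G = 100$ ($G = 4 - -96 = 4 + 96 = 100$)
$t = \frac{61}{78}$ ($t = \left(-75\right) \frac{1}{26} + 99 \cdot \frac{1}{27} = - \frac{75}{26} + \frac{11}{3} = \frac{61}{78} \approx 0.78205$)
$J{\left(M \right)} = \frac{61}{78}$
$q{\left(X,H \right)} = - \frac{3}{8} - \frac{X}{40}$ ($q{\left(X,H \right)} = \frac{15 + X}{-40} = \left(15 + X\right) \left(- \frac{1}{40}\right) = - \frac{3}{8} - \frac{X}{40}$)
$B = - \frac{9943}{8}$ ($B = \left(- \frac{3}{8} - \frac{5}{2}\right) - 1240 = - \frac{23}{8} - 1240 = - \frac{9943}{8} \approx -1242.9$)
$B - J{\left(-18 \right)} = - \frac{9943}{8} - \frac{61}{78} = - \frac{388021}{312}$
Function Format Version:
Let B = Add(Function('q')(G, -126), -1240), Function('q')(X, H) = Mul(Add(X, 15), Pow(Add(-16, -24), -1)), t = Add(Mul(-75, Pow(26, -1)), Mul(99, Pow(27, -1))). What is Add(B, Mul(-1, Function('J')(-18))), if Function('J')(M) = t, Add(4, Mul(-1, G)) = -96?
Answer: Rational(-388021, 312) ≈ -1243.7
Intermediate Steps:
G = 100 (G = Add(4, Mul(-1, -96)) = Add(4, 96) = 100)
t = Rational(61, 78) (t = Add(Mul(-75, Rational(1, 26)), Mul(99, Rational(1, 27))) = Add(Rational(-75, 26), Rational(11, 3)) = Rational(61, 78) ≈ 0.78205)
Function('J')(M) = Rational(61, 78)
Function('q')(X, H) = Add(Rational(-3, 8), Mul(Rational(-1, 40), X)) (Function('q')(X, H) = Mul(Add(15, X), Pow(-40, -1)) = Mul(Add(15, X), Rational(-1, 40)) = Add(Rational(-3, 8), Mul(Rational(-1, 40), X)))
B = Rational(-9943, 8) (B = Add(Add(Rational(-3, 8), Mul(Rational(-1, 40), 100)), -1240) = Add(Add(Rational(-3, 8), Rational(-5, 2)), -1240) = Add(Rational(-23, 8), -1240) = Rational(-9943, 8) ≈ -1242.9)
Add(B, Mul(-1, Function('J')(-18))) = Add(Rational(-9943, 8), Mul(-1, Rational(61, 78))) = Add(Rational(-9943, 8), Rational(-61, 78)) = Rational(-388021, 312)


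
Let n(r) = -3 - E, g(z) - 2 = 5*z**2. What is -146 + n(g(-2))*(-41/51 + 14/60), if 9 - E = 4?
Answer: -12022/85 ≈ -141.44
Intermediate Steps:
E = 5 (E = 9 - 1*4 = 9 - 4 = 5)
g(z) = 2 + 5*z**2
n(r) = -8 (n(r) = -3 - 1*5 = -3 - 5 = -8)
-146 + n(g(-2))*(-41/51 + 14/60) = -146 - 8*(-41/51 + 14/60) = -146 - 8*(-41*1/51 + 14*(1/60)) = -146 - 8*(-41/51 + 7/30) = -146 - 8*(-97/170) = -146 + 388/85 = -12022/85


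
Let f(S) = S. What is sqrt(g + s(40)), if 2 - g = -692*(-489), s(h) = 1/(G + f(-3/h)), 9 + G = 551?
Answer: I*sqrt(159004984773914)/21677 ≈ 581.71*I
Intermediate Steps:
G = 542 (G = -9 + 551 = 542)
s(h) = 1/(542 - 3/h)
g = -338386 (g = 2 - (-692)*(-489) = 2 - 1*338388 = 2 - 338388 = -338386)
sqrt(g + s(40)) = sqrt(-338386 + 40/(-3 + 542*40)) = sqrt(-338386 + 40/(-3 + 21680)) = sqrt(-338386 + 40/21677) = sqrt(-7335193282/21677) = I*sqrt(159004984773914)/21677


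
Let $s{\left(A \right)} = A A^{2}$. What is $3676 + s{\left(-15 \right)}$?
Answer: $301$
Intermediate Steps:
$s{\left(A \right)} = A^{3}$
$3676 + s{\left(-15 \right)} = 3676 + \left(-15\right)^{3} = 3676 - 3375 = 301$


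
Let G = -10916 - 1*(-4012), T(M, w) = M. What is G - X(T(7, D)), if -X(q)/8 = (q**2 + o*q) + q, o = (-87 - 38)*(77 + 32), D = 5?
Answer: -769456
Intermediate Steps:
o = -13625 (o = -125*109 = -13625)
G = -6904 (G = -10916 + 4012 = -6904)
X(q) = -8*q**2 + 108992*q (X(q) = -8*((q**2 - 13625*q) + q) = -8*(q**2 - 13624*q) = -8*q**2 + 108992*q)
G - X(T(7, D)) = -6904 - 8*7*(13624 - 1*7) = -6904 - 8*7*(13624 - 7) = -6904 - 8*7*13617 = -6904 - 1*762552 = -6904 - 762552 = -769456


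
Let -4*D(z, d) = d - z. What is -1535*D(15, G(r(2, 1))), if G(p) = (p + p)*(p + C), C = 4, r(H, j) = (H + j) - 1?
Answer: 13815/4 ≈ 3453.8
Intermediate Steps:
r(H, j) = -1 + H + j
G(p) = 2*p*(4 + p) (G(p) = (p + p)*(p + 4) = (2*p)*(4 + p) = 2*p*(4 + p))
D(z, d) = -d/4 + z/4 (D(z, d) = -(d - z)/4 = -d/4 + z/4)
-1535*D(15, G(r(2, 1))) = -1535*(-(-1 + 2 + 1)*(4 + (-1 + 2 + 1))/2 + (1/4)*15) = -1535*(-2*(4 + 2)/2 + 15/4) = -1535*(-2*6/2 + 15/4) = -1535*(-1/4*24 + 15/4) = -1535*(-6 + 15/4) = -1535*(-9/4) = 13815/4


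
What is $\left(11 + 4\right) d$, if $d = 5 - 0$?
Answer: $75$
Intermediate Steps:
$d = 5$ ($d = 5 + 0 = 5$)
$\left(11 + 4\right) d = \left(11 + 4\right) 5 = 15 \cdot 5 = 75$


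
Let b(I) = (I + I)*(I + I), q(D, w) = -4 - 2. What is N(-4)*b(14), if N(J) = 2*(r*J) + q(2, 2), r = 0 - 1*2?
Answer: 7840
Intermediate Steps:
q(D, w) = -6
b(I) = 4*I**2 (b(I) = (2*I)*(2*I) = 4*I**2)
r = -2 (r = 0 - 2 = -2)
N(J) = -6 - 4*J (N(J) = 2*(-2*J) - 6 = -4*J - 6 = -6 - 4*J)
N(-4)*b(14) = (-6 - 4*(-4))*(4*14**2) = (-6 + 16)*(4*196) = 10*784 = 7840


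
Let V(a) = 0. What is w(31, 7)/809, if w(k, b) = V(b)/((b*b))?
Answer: 0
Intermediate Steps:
w(k, b) = 0 (w(k, b) = 0/((b*b)) = 0/(b²) = 0/b² = 0)
w(31, 7)/809 = 0/809 = 0*(1/809) = 0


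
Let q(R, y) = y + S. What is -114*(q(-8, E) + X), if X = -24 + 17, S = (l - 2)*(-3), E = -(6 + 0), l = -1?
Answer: 456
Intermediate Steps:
E = -6 (E = -1*6 = -6)
S = 9 (S = (-1 - 2)*(-3) = -3*(-3) = 9)
q(R, y) = 9 + y (q(R, y) = y + 9 = 9 + y)
X = -7
-114*(q(-8, E) + X) = -114*((9 - 6) - 7) = -114*(3 - 7) = -114*(-4) = 456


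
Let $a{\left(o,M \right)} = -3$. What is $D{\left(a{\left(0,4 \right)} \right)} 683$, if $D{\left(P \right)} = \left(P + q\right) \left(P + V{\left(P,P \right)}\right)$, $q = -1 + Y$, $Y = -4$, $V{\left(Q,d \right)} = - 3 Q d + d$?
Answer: $180312$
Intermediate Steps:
$V{\left(Q,d \right)} = d - 3 Q d$ ($V{\left(Q,d \right)} = - 3 Q d + d = d - 3 Q d$)
$q = -5$ ($q = -1 - 4 = -5$)
$D{\left(P \right)} = \left(-5 + P\right) \left(P + P \left(1 - 3 P\right)\right)$ ($D{\left(P \right)} = \left(P - 5\right) \left(P + P \left(1 - 3 P\right)\right) = \left(-5 + P\right) \left(P + P \left(1 - 3 P\right)\right)$)
$D{\left(a{\left(0,4 \right)} \right)} 683 = - 3 \left(-10 - 3 \left(-3\right)^{2} + 17 \left(-3\right)\right) 683 = - 3 \left(-10 - 27 - 51\right) 683 = \left(-3\right) \left(-88\right) 683 = 264 \cdot 683 = 180312$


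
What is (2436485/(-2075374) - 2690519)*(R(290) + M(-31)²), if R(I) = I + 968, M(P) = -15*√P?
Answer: 31922788214333747/2075374 ≈ 1.5382e+10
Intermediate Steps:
R(I) = 968 + I
(2436485/(-2075374) - 2690519)*(R(290) + M(-31)²) = (2436485/(-2075374) - 2690519)*((968 + 290) + (-15*I*√31)²) = (2436485*(-1/2075374) - 2690519)*(1258 + (-15*I*√31)²) = (-2436485/2075374 - 2690519)*(1258 + (-15*I*√31)²) = -5583835615591*(1258 - 6975)/2075374 = -5583835615591/2075374*(-5717) = 31922788214333747/2075374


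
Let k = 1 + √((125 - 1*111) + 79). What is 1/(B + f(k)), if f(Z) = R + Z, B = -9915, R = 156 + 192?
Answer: -9566/91508263 - √93/91508263 ≈ -0.00010464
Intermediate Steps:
R = 348
k = 1 + √93 (k = 1 + √((125 - 111) + 79) = 1 + √(14 + 79) = 1 + √93 ≈ 10.644)
f(Z) = 348 + Z
1/(B + f(k)) = 1/(-9915 + (348 + (1 + √93))) = 1/(-9915 + (349 + √93)) = 1/(-9566 + √93)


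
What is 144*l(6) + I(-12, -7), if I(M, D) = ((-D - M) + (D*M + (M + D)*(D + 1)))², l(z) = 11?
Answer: 48673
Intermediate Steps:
I(M, D) = (-D - M + D*M + (1 + D)*(D + M))² (I(M, D) = ((-D - M) + (D*M + (D + M)*(1 + D)))² = ((-D - M) + (D*M + (1 + D)*(D + M)))² = (-D - M + D*M + (1 + D)*(D + M))²)
144*l(6) + I(-12, -7) = 144*11 + (-7)²*(-7 + 2*(-12))² = 1584 + 49*(-7 - 24)² = 1584 + 49*(-31)² = 1584 + 49*961 = 1584 + 47089 = 48673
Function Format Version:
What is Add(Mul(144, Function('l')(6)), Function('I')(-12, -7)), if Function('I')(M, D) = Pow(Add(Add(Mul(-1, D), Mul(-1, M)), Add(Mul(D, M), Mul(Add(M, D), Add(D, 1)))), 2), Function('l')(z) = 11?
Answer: 48673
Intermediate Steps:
Function('I')(M, D) = Pow(Add(Mul(-1, D), Mul(-1, M), Mul(D, M), Mul(Add(1, D), Add(D, M))), 2) (Function('I')(M, D) = Pow(Add(Add(Mul(-1, D), Mul(-1, M)), Add(Mul(D, M), Mul(Add(D, M), Add(1, D)))), 2) = Pow(Add(Add(Mul(-1, D), Mul(-1, M)), Add(Mul(D, M), Mul(Add(1, D), Add(D, M)))), 2) = Pow(Add(Mul(-1, D), Mul(-1, M), Mul(D, M), Mul(Add(1, D), Add(D, M))), 2))
Add(Mul(144, Function('l')(6)), Function('I')(-12, -7)) = Add(Mul(144, 11), Mul(Pow(-7, 2), Pow(Add(-7, Mul(2, -12)), 2))) = Add(1584, Mul(49, Pow(Add(-7, -24), 2))) = Add(1584, Mul(49, Pow(-31, 2))) = Add(1584, Mul(49, 961)) = Add(1584, 47089) = 48673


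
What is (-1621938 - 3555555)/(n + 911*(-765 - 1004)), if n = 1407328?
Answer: 1725831/68077 ≈ 25.351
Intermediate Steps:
(-1621938 - 3555555)/(n + 911*(-765 - 1004)) = (-1621938 - 3555555)/(1407328 + 911*(-765 - 1004)) = -5177493/(1407328 + 911*(-1769)) = -5177493/(1407328 - 1611559) = -5177493/(-204231) = -5177493*(-1/204231) = 1725831/68077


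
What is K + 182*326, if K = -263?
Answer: 59069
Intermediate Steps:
K + 182*326 = -263 + 182*326 = -263 + 59332 = 59069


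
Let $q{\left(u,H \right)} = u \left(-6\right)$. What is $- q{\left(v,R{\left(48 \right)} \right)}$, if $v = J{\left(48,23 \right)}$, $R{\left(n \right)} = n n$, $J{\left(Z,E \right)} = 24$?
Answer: $144$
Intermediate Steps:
$R{\left(n \right)} = n^{2}$
$v = 24$
$q{\left(u,H \right)} = - 6 u$
$- q{\left(v,R{\left(48 \right)} \right)} = - \left(-6\right) 24 = \left(-1\right) \left(-144\right) = 144$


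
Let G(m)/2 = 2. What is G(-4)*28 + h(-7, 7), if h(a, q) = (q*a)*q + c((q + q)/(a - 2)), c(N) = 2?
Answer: -229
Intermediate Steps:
h(a, q) = 2 + a*q**2 (h(a, q) = (q*a)*q + 2 = (a*q)*q + 2 = a*q**2 + 2 = 2 + a*q**2)
G(m) = 4 (G(m) = 2*2 = 4)
G(-4)*28 + h(-7, 7) = 4*28 + (2 - 7*7**2) = 112 + (2 - 7*49) = 112 + (2 - 343) = 112 - 341 = -229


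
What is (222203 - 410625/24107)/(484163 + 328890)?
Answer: 5356237096/19600268671 ≈ 0.27327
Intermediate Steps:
(222203 - 410625/24107)/(484163 + 328890) = (222203 - 410625*1/24107)/813053 = (222203 - 410625/24107)*(1/813053) = (5356237096/24107)*(1/813053) = 5356237096/19600268671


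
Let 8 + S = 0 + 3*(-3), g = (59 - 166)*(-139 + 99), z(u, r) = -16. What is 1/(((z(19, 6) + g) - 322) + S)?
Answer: 1/3925 ≈ 0.00025478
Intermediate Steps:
g = 4280 (g = -107*(-40) = 4280)
S = -17 (S = -8 + (0 + 3*(-3)) = -8 + (0 - 9) = -8 - 9 = -17)
1/(((z(19, 6) + g) - 322) + S) = 1/(((-16 + 4280) - 322) - 17) = 1/((4264 - 322) - 17) = 1/(3942 - 17) = 1/3925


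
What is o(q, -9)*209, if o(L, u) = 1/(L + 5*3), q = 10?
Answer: 209/25 ≈ 8.3600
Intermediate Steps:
o(L, u) = 1/(15 + L) (o(L, u) = 1/(L + 15) = 1/(15 + L))
o(q, -9)*209 = 209/(15 + 10) = 209/25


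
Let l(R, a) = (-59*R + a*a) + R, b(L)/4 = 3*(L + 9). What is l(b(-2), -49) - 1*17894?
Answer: -20365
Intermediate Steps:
b(L) = 108 + 12*L (b(L) = 4*(3*(L + 9)) = 4*(3*(9 + L)) = 4*(27 + 3*L) = 108 + 12*L)
l(R, a) = a**2 - 58*R (l(R, a) = (-59*R + a**2) + R = (a**2 - 59*R) + R = a**2 - 58*R)
l(b(-2), -49) - 1*17894 = ((-49)**2 - 58*(108 + 12*(-2))) - 1*17894 = (2401 - 58*(108 - 24)) - 17894 = (2401 - 58*84) - 17894 = (2401 - 4872) - 17894 = -2471 - 17894 = -20365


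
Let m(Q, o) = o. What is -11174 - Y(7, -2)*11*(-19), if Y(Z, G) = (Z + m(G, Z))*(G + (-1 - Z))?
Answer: -40434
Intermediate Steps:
Y(Z, G) = 2*Z*(-1 + G - Z) (Y(Z, G) = (Z + Z)*(G + (-1 - Z)) = (2*Z)*(-1 + G - Z) = 2*Z*(-1 + G - Z))
-11174 - Y(7, -2)*11*(-19) = -11174 - (2*7*(-1 - 2 - 1*7))*11*(-19) = -11174 - (2*7*(-1 - 2 - 7))*11*(-19) = -11174 - (2*7*(-10))*11*(-19) = -11174 - (-140*11)*(-19) = -11174 - (-1540)*(-19) = -11174 - 1*29260 = -11174 - 29260 = -40434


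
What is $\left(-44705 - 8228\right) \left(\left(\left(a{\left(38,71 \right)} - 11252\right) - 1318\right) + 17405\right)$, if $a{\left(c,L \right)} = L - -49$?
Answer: $-262283015$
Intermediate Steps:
$a{\left(c,L \right)} = 49 + L$ ($a{\left(c,L \right)} = L + 49 = 49 + L$)
$\left(-44705 - 8228\right) \left(\left(\left(a{\left(38,71 \right)} - 11252\right) - 1318\right) + 17405\right) = \left(-44705 - 8228\right) \left(\left(\left(\left(49 + 71\right) - 11252\right) - 1318\right) + 17405\right) = - 52933 \left(\left(\left(120 - 11252\right) - 1318\right) + 17405\right) = - 52933 \left(\left(-11132 - 1318\right) + 17405\right) = - 52933 \left(-12450 + 17405\right) = \left(-52933\right) 4955 = -262283015$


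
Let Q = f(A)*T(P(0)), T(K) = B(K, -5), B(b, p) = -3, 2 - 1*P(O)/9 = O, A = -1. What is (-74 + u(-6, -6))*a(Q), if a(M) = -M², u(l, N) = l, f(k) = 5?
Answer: 18000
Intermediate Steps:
P(O) = 18 - 9*O
T(K) = -3
Q = -15 (Q = 5*(-3) = -15)
(-74 + u(-6, -6))*a(Q) = (-74 - 6)*(-1*(-15)²) = -(-80)*225 = -80*(-225) = 18000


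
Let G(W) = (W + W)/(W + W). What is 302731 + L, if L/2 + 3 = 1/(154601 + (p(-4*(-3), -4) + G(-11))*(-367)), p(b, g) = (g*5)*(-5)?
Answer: 17790240076/58767 ≈ 3.0273e+5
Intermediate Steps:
p(b, g) = -25*g (p(b, g) = (5*g)*(-5) = -25*g)
G(W) = 1 (G(W) = (2*W)/((2*W)) = (2*W)*(1/(2*W)) = 1)
L = -352601/58767 (L = -6 + 2/(154601 + (-25*(-4) + 1)*(-367)) = -6 + 2/(154601 + (100 + 1)*(-367)) = -6 + 2/(154601 + 101*(-367)) = -6 + 2/(154601 - 37067) = -6 + 2/117534 = -6 + 2*(1/117534) = -6 + 1/58767 = -352601/58767 ≈ -6.0000)
302731 + L = 302731 - 352601/58767 = 17790240076/58767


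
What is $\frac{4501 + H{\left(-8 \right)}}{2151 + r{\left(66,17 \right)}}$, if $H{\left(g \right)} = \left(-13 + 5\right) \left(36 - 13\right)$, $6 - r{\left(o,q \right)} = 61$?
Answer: $\frac{4317}{2096} \approx 2.0596$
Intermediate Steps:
$r{\left(o,q \right)} = -55$ ($r{\left(o,q \right)} = 6 - 61 = -55$)
$H{\left(g \right)} = -184$ ($H{\left(g \right)} = \left(-8\right) 23 = -184$)
$\frac{4501 + H{\left(-8 \right)}}{2151 + r{\left(66,17 \right)}} = \frac{4501 - 184}{2151 - 55} = \frac{4317}{2096}$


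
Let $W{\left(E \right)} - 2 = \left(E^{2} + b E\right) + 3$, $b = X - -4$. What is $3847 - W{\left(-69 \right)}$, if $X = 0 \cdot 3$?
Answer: $-643$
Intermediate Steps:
$X = 0$
$b = 4$ ($b = 0 - -4 = 0 + 4 = 4$)
$W{\left(E \right)} = 5 + E^{2} + 4 E$ ($W{\left(E \right)} = 2 + \left(\left(E^{2} + 4 E\right) + 3\right) = 2 + \left(3 + E^{2} + 4 E\right) = 5 + E^{2} + 4 E$)
$3847 - W{\left(-69 \right)} = 3847 - \left(5 + \left(-69\right)^{2} + 4 \left(-69\right)\right) = 3847 - \left(5 + 4761 - 276\right) = 3847 - 4490 = -643$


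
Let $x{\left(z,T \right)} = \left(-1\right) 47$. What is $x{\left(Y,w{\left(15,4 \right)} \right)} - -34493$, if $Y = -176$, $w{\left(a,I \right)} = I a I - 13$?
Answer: $34446$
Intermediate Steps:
$w{\left(a,I \right)} = -13 + a I^{2}$ ($w{\left(a,I \right)} = a I^{2} - 13 = -13 + a I^{2}$)
$x{\left(z,T \right)} = -47$
$x{\left(Y,w{\left(15,4 \right)} \right)} - -34493 = -47 - -34493 = -47 + 34493 = 34446$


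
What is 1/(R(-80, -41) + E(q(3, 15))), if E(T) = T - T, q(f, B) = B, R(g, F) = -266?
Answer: -1/266 ≈ -0.0037594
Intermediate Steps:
E(T) = 0
1/(R(-80, -41) + E(q(3, 15))) = 1/(-266 + 0) = 1/(-266) = -1/266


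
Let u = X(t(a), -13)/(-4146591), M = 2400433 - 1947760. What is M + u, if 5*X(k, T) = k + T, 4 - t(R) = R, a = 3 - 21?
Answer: 3128416312902/6910985 ≈ 4.5267e+5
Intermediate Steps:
a = -18
t(R) = 4 - R
M = 452673
X(k, T) = T/5 + k/5 (X(k, T) = (k + T)/5 = (T + k)/5 = T/5 + k/5)
u = -3/6910985 (u = ((⅕)*(-13) + (4 - 1*(-18))/5)/(-4146591) = (-13/5 + (4 + 18)/5)*(-1/4146591) = (-13/5 + (⅕)*22)*(-1/4146591) = (-13/5 + 22/5)*(-1/4146591) = (9/5)*(-1/4146591) = -3/6910985 ≈ -4.3409e-7)
M + u = 452673 - 3/6910985 = 3128416312902/6910985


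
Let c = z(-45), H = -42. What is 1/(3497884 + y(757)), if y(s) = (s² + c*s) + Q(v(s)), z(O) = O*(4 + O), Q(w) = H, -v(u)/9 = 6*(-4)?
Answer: 1/5467556 ≈ 1.8290e-7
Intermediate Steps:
v(u) = 216 (v(u) = -54*(-4) = -9*(-24) = 216)
Q(w) = -42
c = 1845 (c = -45*(4 - 45) = -45*(-41) = 1845)
y(s) = -42 + s² + 1845*s (y(s) = (s² + 1845*s) - 42 = -42 + s² + 1845*s)
1/(3497884 + y(757)) = 1/(3497884 + (-42 + 757² + 1845*757)) = 1/(3497884 + (-42 + 573049 + 1396665)) = 1/(3497884 + 1969672) = 1/5467556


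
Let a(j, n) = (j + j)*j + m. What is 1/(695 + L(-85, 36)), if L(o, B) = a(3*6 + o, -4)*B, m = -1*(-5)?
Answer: 1/324083 ≈ 3.0856e-6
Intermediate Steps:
m = 5
a(j, n) = 5 + 2*j² (a(j, n) = (j + j)*j + 5 = (2*j)*j + 5 = 2*j² + 5 = 5 + 2*j²)
L(o, B) = B*(5 + 2*(18 + o)²) (L(o, B) = (5 + 2*(3*6 + o)²)*B = (5 + 2*(18 + o)²)*B = B*(5 + 2*(18 + o)²))
1/(695 + L(-85, 36)) = 1/(695 + 36*(5 + 2*(18 - 85)²)) = 1/(695 + 36*(5 + 2*(-67)²)) = 1/(695 + 36*(5 + 2*4489)) = 1/(695 + 36*(5 + 8978)) = 1/(695 + 36*8983) = 1/(695 + 323388) = 1/324083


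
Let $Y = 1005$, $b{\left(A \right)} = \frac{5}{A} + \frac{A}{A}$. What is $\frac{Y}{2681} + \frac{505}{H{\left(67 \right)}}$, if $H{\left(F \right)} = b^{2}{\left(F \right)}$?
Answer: $\frac{6082889465}{13898304} \approx 437.67$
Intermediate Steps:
$b{\left(A \right)} = 1 + \frac{5}{A}$ ($b{\left(A \right)} = \frac{5}{A} + 1 = 1 + \frac{5}{A}$)
$H{\left(F \right)} = \frac{\left(5 + F\right)^{2}}{F^{2}}$ ($H{\left(F \right)} = \left(\frac{5 + F}{F}\right)^{2} = \frac{\left(5 + F\right)^{2}}{F^{2}}$)
$\frac{Y}{2681} + \frac{505}{H{\left(67 \right)}} = \frac{1005}{2681} + \frac{505}{\frac{1}{4489} \left(5 + 67\right)^{2}} = 1005 \cdot \frac{1}{2681} + \frac{505}{\frac{1}{4489} \cdot 72^{2}} = \frac{1005}{2681} + \frac{505}{\frac{1}{4489} \cdot 5184} = \frac{1005}{2681} + \frac{505}{\frac{5184}{4489}} = \frac{1005}{2681} + 505 \cdot \frac{4489}{5184} = \frac{1005}{2681} + \frac{2266945}{5184} = \frac{6082889465}{13898304}$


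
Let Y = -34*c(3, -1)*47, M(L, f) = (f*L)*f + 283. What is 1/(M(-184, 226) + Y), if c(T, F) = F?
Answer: -1/9396103 ≈ -1.0643e-7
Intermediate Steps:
M(L, f) = 283 + L*f² (M(L, f) = (L*f)*f + 283 = L*f² + 283 = 283 + L*f²)
Y = 1598 (Y = -34*(-1)*47 = 34*47 = 1598)
1/(M(-184, 226) + Y) = 1/((283 - 184*226²) + 1598) = 1/((283 - 184*51076) + 1598) = 1/((283 - 9397984) + 1598) = 1/(-9397701 + 1598) = 1/(-9396103) = -1/9396103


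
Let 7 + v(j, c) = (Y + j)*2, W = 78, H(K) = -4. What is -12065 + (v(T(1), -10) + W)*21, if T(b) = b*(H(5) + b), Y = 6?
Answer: -10448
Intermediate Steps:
T(b) = b*(-4 + b)
v(j, c) = 5 + 2*j (v(j, c) = -7 + (6 + j)*2 = -7 + (12 + 2*j) = 5 + 2*j)
-12065 + (v(T(1), -10) + W)*21 = -12065 + ((5 + 2*(1*(-4 + 1))) + 78)*21 = -12065 + ((5 + 2*(1*(-3))) + 78)*21 = -12065 + ((5 + 2*(-3)) + 78)*21 = -12065 + ((5 - 6) + 78)*21 = -12065 + (-1 + 78)*21 = -12065 + 77*21 = -12065 + 1617 = -10448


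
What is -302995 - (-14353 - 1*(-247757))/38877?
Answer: -11779770019/38877 ≈ -3.0300e+5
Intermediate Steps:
-302995 - (-14353 - 1*(-247757))/38877 = -302995 - (-14353 + 247757)/38877 = -302995 - 233404/38877 = -11779770019/38877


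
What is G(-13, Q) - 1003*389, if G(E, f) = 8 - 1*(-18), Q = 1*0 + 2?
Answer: -390141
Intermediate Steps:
Q = 2 (Q = 0 + 2 = 2)
G(E, f) = 26 (G(E, f) = 8 + 18 = 26)
G(-13, Q) - 1003*389 = 26 - 1003*389 = 26 - 390167 = -390141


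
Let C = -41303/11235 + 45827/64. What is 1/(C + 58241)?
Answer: 719040/42389831593 ≈ 1.6963e-5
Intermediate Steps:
C = 512222953/719040 (C = -41303*1/11235 + 45827*(1/64) = -41303/11235 + 45827/64 = 512222953/719040 ≈ 712.37)
1/(C + 58241) = 1/(512222953/719040 + 58241) = 1/(42389831593/719040) = 719040/42389831593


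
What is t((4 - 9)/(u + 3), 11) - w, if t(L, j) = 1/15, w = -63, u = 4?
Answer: 946/15 ≈ 63.067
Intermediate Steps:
t(L, j) = 1/15
t((4 - 9)/(u + 3), 11) - w = 1/15 - 1*(-63) = 1/15 + 63 = 946/15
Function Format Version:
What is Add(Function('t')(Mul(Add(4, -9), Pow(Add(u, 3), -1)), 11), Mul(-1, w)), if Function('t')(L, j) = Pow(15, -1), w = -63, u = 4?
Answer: Rational(946, 15) ≈ 63.067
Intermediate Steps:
Function('t')(L, j) = Rational(1, 15)
Add(Function('t')(Mul(Add(4, -9), Pow(Add(u, 3), -1)), 11), Mul(-1, w)) = Add(Rational(1, 15), Mul(-1, -63)) = Add(Rational(1, 15), 63) = Rational(946, 15)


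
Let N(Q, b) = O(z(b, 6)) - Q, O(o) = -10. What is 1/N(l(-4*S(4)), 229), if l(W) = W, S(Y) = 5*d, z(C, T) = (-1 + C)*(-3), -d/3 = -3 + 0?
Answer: 1/170 ≈ 0.0058824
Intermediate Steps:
d = 9 (d = -3*(-3 + 0) = -3*(-3) = 9)
z(C, T) = 3 - 3*C
S(Y) = 45 (S(Y) = 5*9 = 45)
N(Q, b) = -10 - Q
1/N(l(-4*S(4)), 229) = 1/(-10 - (-4)*45) = 1/(-10 - 1*(-180)) = 1/(-10 + 180) = 1/170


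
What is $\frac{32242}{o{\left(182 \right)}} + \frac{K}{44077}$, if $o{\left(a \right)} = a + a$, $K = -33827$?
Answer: $\frac{100629829}{1146002} \approx 87.809$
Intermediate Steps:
$o{\left(a \right)} = 2 a$
$\frac{32242}{o{\left(182 \right)}} + \frac{K}{44077} = \frac{32242}{2 \cdot 182} - \frac{33827}{44077} = \frac{32242}{364} - \frac{33827}{44077} = 32242 \cdot \frac{1}{364} - \frac{33827}{44077} = \frac{2303}{26} - \frac{33827}{44077} = \frac{100629829}{1146002}$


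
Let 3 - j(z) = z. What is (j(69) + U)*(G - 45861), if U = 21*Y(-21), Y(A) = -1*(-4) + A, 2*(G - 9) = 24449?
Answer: 28448865/2 ≈ 1.4224e+7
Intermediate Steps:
G = 24467/2 (G = 9 + (½)*24449 = 9 + 24449/2 = 24467/2 ≈ 12234.)
j(z) = 3 - z
Y(A) = 4 + A
U = -357 (U = 21*(4 - 21) = 21*(-17) = -357)
(j(69) + U)*(G - 45861) = ((3 - 1*69) - 357)*(24467/2 - 45861) = ((3 - 69) - 357)*(-67255/2) = (-66 - 357)*(-67255/2) = -423*(-67255/2) = 28448865/2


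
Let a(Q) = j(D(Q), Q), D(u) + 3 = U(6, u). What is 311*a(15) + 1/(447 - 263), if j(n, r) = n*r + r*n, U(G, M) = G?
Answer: 5150161/184 ≈ 27990.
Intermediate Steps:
D(u) = 3 (D(u) = -3 + 6 = 3)
j(n, r) = 2*n*r (j(n, r) = n*r + n*r = 2*n*r)
a(Q) = 6*Q (a(Q) = 2*3*Q = 6*Q)
311*a(15) + 1/(447 - 263) = 311*(6*15) + 1/(447 - 263) = 311*90 + 1/184 = 27990 + 1/184 = 5150161/184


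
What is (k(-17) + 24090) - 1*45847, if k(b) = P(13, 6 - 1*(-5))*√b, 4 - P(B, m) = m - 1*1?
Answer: -21757 - 6*I*√17 ≈ -21757.0 - 24.739*I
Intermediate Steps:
P(B, m) = 5 - m (P(B, m) = 4 - (m - 1*1) = 4 - (m - 1) = 4 - (-1 + m) = 4 + (1 - m) = 5 - m)
k(b) = -6*√b (k(b) = (5 - (6 - 1*(-5)))*√b = (5 - (6 + 5))*√b = (5 - 1*11)*√b = (5 - 11)*√b = -6*√b)
(k(-17) + 24090) - 1*45847 = (-6*I*√17 + 24090) - 1*45847 = (-6*I*√17 + 24090) - 45847 = (24090 - 6*I*√17) - 45847 = -21757 - 6*I*√17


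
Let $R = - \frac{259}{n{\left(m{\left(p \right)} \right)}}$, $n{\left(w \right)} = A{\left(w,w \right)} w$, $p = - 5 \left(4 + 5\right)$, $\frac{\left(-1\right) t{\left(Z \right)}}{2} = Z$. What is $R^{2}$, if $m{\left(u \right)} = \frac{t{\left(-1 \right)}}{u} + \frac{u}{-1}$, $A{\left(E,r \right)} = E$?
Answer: $\frac{5613755625}{341812114609} \approx 0.016424$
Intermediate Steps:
$t{\left(Z \right)} = - 2 Z$
$p = -45$ ($p = \left(-5\right) 9 = -45$)
$m{\left(u \right)} = - u + \frac{2}{u}$ ($m{\left(u \right)} = \frac{\left(-2\right) \left(-1\right)}{u} + \frac{u}{-1} = \frac{2}{u} + u \left(-1\right) = \frac{2}{u} - u = - u + \frac{2}{u}$)
$n{\left(w \right)} = w^{2}$ ($n{\left(w \right)} = w w = w^{2}$)
$R = - \frac{74925}{584647}$ ($R = - \frac{259}{\left(\left(-1\right) \left(-45\right) + \frac{2}{-45}\right)^{2}} = - \frac{259}{\left(45 + 2 \left(- \frac{1}{45}\right)\right)^{2}} = - \frac{259}{\left(45 - \frac{2}{45}\right)^{2}} = - \frac{259}{\left(\frac{2023}{45}\right)^{2}} = - \frac{259}{\frac{4092529}{2025}} = \left(-259\right) \frac{2025}{4092529} = - \frac{74925}{584647} \approx -0.12815$)
$R^{2} = \left(- \frac{74925}{584647}\right)^{2} = \frac{5613755625}{341812114609}$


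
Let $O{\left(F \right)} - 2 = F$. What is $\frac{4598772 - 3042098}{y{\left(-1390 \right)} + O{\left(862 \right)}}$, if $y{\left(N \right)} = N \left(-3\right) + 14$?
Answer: $\frac{778337}{2524} \approx 308.37$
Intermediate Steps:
$O{\left(F \right)} = 2 + F$
$y{\left(N \right)} = 14 - 3 N$ ($y{\left(N \right)} = - 3 N + 14 = 14 - 3 N$)
$\frac{4598772 - 3042098}{y{\left(-1390 \right)} + O{\left(862 \right)}} = \frac{4598772 - 3042098}{\left(14 - -4170\right) + \left(2 + 862\right)} = \frac{1556674}{\left(14 + 4170\right) + 864} = \frac{1556674}{4184 + 864} = \frac{1556674}{5048} = 1556674 \cdot \frac{1}{5048} = \frac{778337}{2524}$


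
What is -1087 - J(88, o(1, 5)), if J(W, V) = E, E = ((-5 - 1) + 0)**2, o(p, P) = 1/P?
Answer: -1123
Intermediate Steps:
E = 36 (E = (-6 + 0)**2 = (-6)**2 = 36)
J(W, V) = 36
-1087 - J(88, o(1, 5)) = -1087 - 1*36 = -1087 - 36 = -1123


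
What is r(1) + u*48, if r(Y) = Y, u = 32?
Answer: 1537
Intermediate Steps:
r(1) + u*48 = 1 + 32*48 = 1 + 1536 = 1537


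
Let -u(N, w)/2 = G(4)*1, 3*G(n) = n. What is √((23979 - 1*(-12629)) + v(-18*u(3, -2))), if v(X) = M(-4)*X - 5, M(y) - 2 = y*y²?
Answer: √33627 ≈ 183.38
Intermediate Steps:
G(n) = n/3
u(N, w) = -8/3 (u(N, w) = -2*(⅓)*4 = -8/3)
M(y) = 2 + y³ (M(y) = 2 + y*y² = 2 + y³)
v(X) = -5 - 62*X (v(X) = (2 + (-4)³)*X - 5 = (2 - 64)*X - 5 = -62*X - 5 = -5 - 62*X)
√((23979 - 1*(-12629)) + v(-18*u(3, -2))) = √((23979 - 1*(-12629)) + (-5 - (-1116)*(-8)/3)) = √((23979 + 12629) + (-5 - 62*48)) = √(36608 + (-5 - 2976)) = √(36608 - 2981) = √33627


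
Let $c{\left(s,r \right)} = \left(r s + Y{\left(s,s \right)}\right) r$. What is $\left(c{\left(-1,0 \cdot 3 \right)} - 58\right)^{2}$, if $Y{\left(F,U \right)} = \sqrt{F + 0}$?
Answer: $3364$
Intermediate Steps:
$Y{\left(F,U \right)} = \sqrt{F}$
$c{\left(s,r \right)} = r \left(\sqrt{s} + r s\right)$ ($c{\left(s,r \right)} = \left(r s + \sqrt{s}\right) r = \left(\sqrt{s} + r s\right) r = r \left(\sqrt{s} + r s\right)$)
$\left(c{\left(-1,0 \cdot 3 \right)} - 58\right)^{2} = \left(0 \cdot 3 \left(\sqrt{-1} + 0 \cdot 3 \left(-1\right)\right) - 58\right)^{2} = \left(0 \left(i + 0 \left(-1\right)\right) - 58\right)^{2} = \left(0 \left(i + 0\right) - 58\right)^{2} = \left(0 i - 58\right)^{2} = \left(0 - 58\right)^{2} = \left(-58\right)^{2} = 3364$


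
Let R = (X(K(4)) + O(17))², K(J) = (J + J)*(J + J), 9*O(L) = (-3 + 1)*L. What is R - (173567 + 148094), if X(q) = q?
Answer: -25760777/81 ≈ -3.1803e+5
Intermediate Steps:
O(L) = -2*L/9 (O(L) = ((-3 + 1)*L)/9 = (-2*L)/9 = -2*L/9)
K(J) = 4*J² (K(J) = (2*J)*(2*J) = 4*J²)
R = 293764/81 (R = (4*4² - 2/9*17)² = (4*16 - 34/9)² = (64 - 34/9)² = (542/9)² = 293764/81 ≈ 3626.7)
R - (173567 + 148094) = 293764/81 - (173567 + 148094) = 293764/81 - 1*321661 = 293764/81 - 321661 = -25760777/81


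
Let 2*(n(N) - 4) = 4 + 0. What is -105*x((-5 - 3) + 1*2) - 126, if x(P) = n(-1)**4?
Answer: -136206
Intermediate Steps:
n(N) = 6 (n(N) = 4 + (4 + 0)/2 = 4 + (1/2)*4 = 4 + 2 = 6)
x(P) = 1296 (x(P) = 6**4 = 1296)
-105*x((-5 - 3) + 1*2) - 126 = -105*1296 - 126 = -136080 - 126 = -136206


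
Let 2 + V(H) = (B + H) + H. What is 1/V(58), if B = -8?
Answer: 1/106 ≈ 0.0094340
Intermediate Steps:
V(H) = -10 + 2*H (V(H) = -2 + ((-8 + H) + H) = -2 + (-8 + 2*H) = -10 + 2*H)
1/V(58) = 1/(-10 + 2*58) = 1/(-10 + 116) = 1/106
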